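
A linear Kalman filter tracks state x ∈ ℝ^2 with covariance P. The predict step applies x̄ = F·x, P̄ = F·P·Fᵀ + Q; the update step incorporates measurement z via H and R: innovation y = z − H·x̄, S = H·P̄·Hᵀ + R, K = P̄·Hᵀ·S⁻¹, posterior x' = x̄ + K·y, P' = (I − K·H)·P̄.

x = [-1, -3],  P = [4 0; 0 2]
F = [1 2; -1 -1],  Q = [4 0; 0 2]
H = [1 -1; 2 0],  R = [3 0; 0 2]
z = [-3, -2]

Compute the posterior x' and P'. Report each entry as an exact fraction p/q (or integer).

x̄ = F·x = [-7, 4]
P̄ = F·P·Fᵀ + Q = [16 -8; -8 8]
y = z − H·x̄ = [8, 12]
S = H·P̄·Hᵀ + R = [43 48; 48 66]
K = P̄·Hᵀ·S⁻¹ = [8/89 112/267; -48/89 40/267]
x' = x̄ + K·y = [-111/89, 132/89]
P' = (I − K·H)·P̄ = [112/267 40/267; 40/267 472/267]

x' = [-111/89, 132/89]
P' = [112/267 40/267; 40/267 472/267]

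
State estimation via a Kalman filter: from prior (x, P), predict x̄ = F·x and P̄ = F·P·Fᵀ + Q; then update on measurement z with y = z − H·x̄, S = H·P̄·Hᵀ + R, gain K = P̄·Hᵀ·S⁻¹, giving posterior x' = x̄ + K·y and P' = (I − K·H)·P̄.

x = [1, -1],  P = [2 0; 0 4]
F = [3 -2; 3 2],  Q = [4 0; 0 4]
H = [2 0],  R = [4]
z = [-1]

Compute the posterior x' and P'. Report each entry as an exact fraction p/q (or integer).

x' = [-14/39, 28/39]
P' = [38/39 2/39; 2/39 1478/39]

x̄ = F·x = [5, 1]
P̄ = F·P·Fᵀ + Q = [38 2; 2 38]
y = z − H·x̄ = [-11]
S = H·P̄·Hᵀ + R = [156]
K = P̄·Hᵀ·S⁻¹ = [19/39; 1/39]
x' = x̄ + K·y = [-14/39, 28/39]
P' = (I − K·H)·P̄ = [38/39 2/39; 2/39 1478/39]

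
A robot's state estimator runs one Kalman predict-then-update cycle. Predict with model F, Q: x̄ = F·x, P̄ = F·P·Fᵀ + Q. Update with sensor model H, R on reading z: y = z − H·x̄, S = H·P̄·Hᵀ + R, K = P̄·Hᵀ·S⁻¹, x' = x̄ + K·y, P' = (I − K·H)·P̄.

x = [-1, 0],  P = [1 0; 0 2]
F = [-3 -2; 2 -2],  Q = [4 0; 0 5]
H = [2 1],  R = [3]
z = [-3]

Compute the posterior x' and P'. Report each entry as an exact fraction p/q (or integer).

x' = [1/4, -53/16]
P' = [26/7 -25/4; -25/4 209/16]

x̄ = F·x = [3, -2]
P̄ = F·P·Fᵀ + Q = [21 2; 2 17]
y = z − H·x̄ = [-7]
S = H·P̄·Hᵀ + R = [112]
K = P̄·Hᵀ·S⁻¹ = [11/28; 3/16]
x' = x̄ + K·y = [1/4, -53/16]
P' = (I − K·H)·P̄ = [26/7 -25/4; -25/4 209/16]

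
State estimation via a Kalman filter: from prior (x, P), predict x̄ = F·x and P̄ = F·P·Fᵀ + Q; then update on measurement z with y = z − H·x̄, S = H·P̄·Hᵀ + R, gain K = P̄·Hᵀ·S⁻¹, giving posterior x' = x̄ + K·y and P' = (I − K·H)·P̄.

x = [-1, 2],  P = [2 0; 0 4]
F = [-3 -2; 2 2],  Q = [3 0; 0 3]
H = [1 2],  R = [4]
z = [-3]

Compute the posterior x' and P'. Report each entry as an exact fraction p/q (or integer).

x̄ = F·x = [-1, 2]
P̄ = F·P·Fᵀ + Q = [37 -28; -28 27]
y = z − H·x̄ = [-6]
S = H·P̄·Hᵀ + R = [37]
K = P̄·Hᵀ·S⁻¹ = [-19/37; 26/37]
x' = x̄ + K·y = [77/37, -82/37]
P' = (I − K·H)·P̄ = [1008/37 -542/37; -542/37 323/37]

x' = [77/37, -82/37]
P' = [1008/37 -542/37; -542/37 323/37]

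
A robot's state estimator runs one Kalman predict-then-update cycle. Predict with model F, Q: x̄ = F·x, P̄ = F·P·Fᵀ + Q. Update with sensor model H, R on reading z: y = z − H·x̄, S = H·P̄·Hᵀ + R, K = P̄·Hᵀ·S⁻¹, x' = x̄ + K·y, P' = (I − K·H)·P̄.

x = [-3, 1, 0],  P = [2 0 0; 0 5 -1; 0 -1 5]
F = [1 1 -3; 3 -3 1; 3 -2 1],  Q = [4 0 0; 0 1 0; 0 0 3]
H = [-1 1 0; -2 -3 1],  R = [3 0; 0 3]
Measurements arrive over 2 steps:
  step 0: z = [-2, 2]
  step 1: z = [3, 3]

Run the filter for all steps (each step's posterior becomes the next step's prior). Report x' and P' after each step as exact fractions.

step 0: x' = [418/7199, -14385/7199, -26185/7199], P' = [9090/7199 -2094/7199 6938/7199; -2094/7199 7995/7199 14786/7199; 6938/7199 14786/7199 54670/7199]
step 1: x' = [-449879341/210735577, 154629044/210735577, 143429620/210735577], P' = [235982029/210735577 -74357312/210735577 102775238/210735577; -74357312/210735577 227760010/210735577 392139053/210735577; 102775238/210735577 392139053/210735577 1287749971/210735577]

step 0: x̄ = F·x = [-2, -12, -11]
step 0: P̄ = F·P·Fᵀ + Q = [62 -34 -26; -34 75 58; -26 58 50]
step 0: y = z − H·x̄ = [8, -27]
step 0: S = H·P̄·Hᵀ + R = [208 -51; -51 324]
step 0: K = P̄·Hᵀ·S⁻¹ = [-3728/7199 -4960/21597; 3363/7199 -5011/21597; 2616/7199 -1188/7199]
step 0: x' = x̄ + K·y = [418/7199, -14385/7199, -26185/7199]
step 0: P' = (I − K·H)·P̄ = [9090/7199 -2094/7199 6938/7199; -2094/7199 7995/7199 14786/7199; 6938/7199 14786/7199 54670/7199]
step 1: x̄ = F·x = [64588/7199, 18224/7199, 3839/7199]
step 1: P̄ = F·P·Fᵀ + Q = [403379/7199 -68369/7199 -106826/7199; -68369/7199 206238/7199 183558/7199; -106826/7199 183558/7199 197669/7199]
step 1: y = z − H·x̄ = [67961/7199, 201606/7199]
step 1: S = H·P̄·Hᵀ + R = [767952/7199 410059/7199; 410059/7199 2194452/7199]
step 1: K = P̄·Hᵀ·S⁻¹ = [-7957419/16210429 -48705628/210735577; 7746598/16210429 -47475451/210735577; 7419585/16210429 -31405888/210735577]
step 1: x' = x̄ + K·y = [-449879341/210735577, 154629044/210735577, 143429620/210735577]
step 1: P' = (I − K·H)·P̄ = [235982029/210735577 -74357312/210735577 102775238/210735577; -74357312/210735577 227760010/210735577 392139053/210735577; 102775238/210735577 392139053/210735577 1287749971/210735577]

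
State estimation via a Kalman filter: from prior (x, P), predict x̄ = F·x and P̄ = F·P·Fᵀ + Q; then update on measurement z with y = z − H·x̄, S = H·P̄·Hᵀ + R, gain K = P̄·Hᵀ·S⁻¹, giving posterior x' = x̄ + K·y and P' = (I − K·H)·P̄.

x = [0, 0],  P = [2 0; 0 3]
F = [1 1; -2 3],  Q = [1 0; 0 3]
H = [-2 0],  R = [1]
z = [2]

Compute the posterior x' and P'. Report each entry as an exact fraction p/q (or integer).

x' = [-24/25, -4/5]
P' = [6/25 1/5; 1/5 34]

x̄ = F·x = [0, 0]
P̄ = F·P·Fᵀ + Q = [6 5; 5 38]
y = z − H·x̄ = [2]
S = H·P̄·Hᵀ + R = [25]
K = P̄·Hᵀ·S⁻¹ = [-12/25; -2/5]
x' = x̄ + K·y = [-24/25, -4/5]
P' = (I − K·H)·P̄ = [6/25 1/5; 1/5 34]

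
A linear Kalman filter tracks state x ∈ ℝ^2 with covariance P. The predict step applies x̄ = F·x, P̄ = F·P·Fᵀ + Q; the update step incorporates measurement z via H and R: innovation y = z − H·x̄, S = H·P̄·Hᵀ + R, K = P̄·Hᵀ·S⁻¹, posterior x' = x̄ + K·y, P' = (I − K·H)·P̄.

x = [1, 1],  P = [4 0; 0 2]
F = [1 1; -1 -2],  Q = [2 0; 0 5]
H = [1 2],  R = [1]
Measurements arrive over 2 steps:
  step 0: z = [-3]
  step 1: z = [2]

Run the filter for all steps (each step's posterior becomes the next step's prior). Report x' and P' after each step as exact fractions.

step 0: x̄ = F·x = [2, -3]
step 0: P̄ = F·P·Fᵀ + Q = [8 -8; -8 17]
step 0: y = z − H·x̄ = [1]
step 0: S = H·P̄·Hᵀ + R = [45]
step 0: K = P̄·Hᵀ·S⁻¹ = [-8/45; 26/45]
step 0: x' = x̄ + K·y = [82/45, -109/45]
step 0: P' = (I − K·H)·P̄ = [296/45 -152/45; -152/45 89/45]
step 1: x̄ = F·x = [-3/5, 136/45]
step 1: P̄ = F·P·Fᵀ + Q = [19/5 -2/5; -2/5 269/45]
step 1: y = z − H·x̄ = [-31/9]
step 1: S = H·P̄·Hᵀ + R = [244/9]
step 1: K = P̄·Hᵀ·S⁻¹ = [27/244; 26/61]
step 1: x' = x̄ + K·y = [-1197/1220, 474/305]
step 1: P' = (I − K·H)·P̄ = [4231/1220 -512/305; -512/305 321/305]

step 0: x' = [82/45, -109/45], P' = [296/45 -152/45; -152/45 89/45]
step 1: x' = [-1197/1220, 474/305], P' = [4231/1220 -512/305; -512/305 321/305]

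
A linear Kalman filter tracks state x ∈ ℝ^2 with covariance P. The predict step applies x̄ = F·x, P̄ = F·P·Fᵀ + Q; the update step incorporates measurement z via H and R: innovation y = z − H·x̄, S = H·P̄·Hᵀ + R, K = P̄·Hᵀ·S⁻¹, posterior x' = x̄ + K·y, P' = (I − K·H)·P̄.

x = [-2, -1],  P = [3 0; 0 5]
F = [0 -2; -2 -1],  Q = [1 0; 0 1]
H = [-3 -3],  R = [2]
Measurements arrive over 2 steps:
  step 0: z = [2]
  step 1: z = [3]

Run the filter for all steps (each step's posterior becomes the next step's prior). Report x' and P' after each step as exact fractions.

step 0: x̄ = F·x = [2, 5]
step 0: P̄ = F·P·Fᵀ + Q = [21 10; 10 18]
step 0: y = z − H·x̄ = [23]
step 0: S = H·P̄·Hᵀ + R = [533]
step 0: K = P̄·Hᵀ·S⁻¹ = [-93/533; -84/533]
step 0: x' = x̄ + K·y = [-1073/533, 733/533]
step 0: P' = (I − K·H)·P̄ = [2544/533 -2482/533; -2482/533 2538/533]
step 1: x̄ = F·x = [-1466/533, 1413/533]
step 1: P̄ = F·P·Fᵀ + Q = [10685/533 -4852/533; -4852/533 3319/533]
step 1: y = z − H·x̄ = [1440/533]
step 1: S = H·P̄·Hᵀ + R = [39766/533]
step 1: K = P̄·Hᵀ·S⁻¹ = [-17499/39766; 4599/39766]
step 1: x' = x̄ + K·y = [-78326/19883, 58923/19883]
step 1: P' = (I − K·H)·P̄ = [222673/39766 -211007/39766; -211007/39766 207941/39766]

step 0: x' = [-1073/533, 733/533], P' = [2544/533 -2482/533; -2482/533 2538/533]
step 1: x' = [-78326/19883, 58923/19883], P' = [222673/39766 -211007/39766; -211007/39766 207941/39766]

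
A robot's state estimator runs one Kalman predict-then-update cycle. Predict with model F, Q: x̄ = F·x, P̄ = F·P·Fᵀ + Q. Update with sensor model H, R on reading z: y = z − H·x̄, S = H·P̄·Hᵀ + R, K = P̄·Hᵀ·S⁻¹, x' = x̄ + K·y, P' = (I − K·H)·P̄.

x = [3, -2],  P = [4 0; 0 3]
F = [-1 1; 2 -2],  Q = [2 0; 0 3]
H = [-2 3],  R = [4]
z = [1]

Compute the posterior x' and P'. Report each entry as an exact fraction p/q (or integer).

x' = [-95/487, 151/487]
P' = [783/487 442/487; 442/487 456/487]

x̄ = F·x = [-5, 10]
P̄ = F·P·Fᵀ + Q = [9 -14; -14 31]
y = z − H·x̄ = [-39]
S = H·P̄·Hᵀ + R = [487]
K = P̄·Hᵀ·S⁻¹ = [-60/487; 121/487]
x' = x̄ + K·y = [-95/487, 151/487]
P' = (I − K·H)·P̄ = [783/487 442/487; 442/487 456/487]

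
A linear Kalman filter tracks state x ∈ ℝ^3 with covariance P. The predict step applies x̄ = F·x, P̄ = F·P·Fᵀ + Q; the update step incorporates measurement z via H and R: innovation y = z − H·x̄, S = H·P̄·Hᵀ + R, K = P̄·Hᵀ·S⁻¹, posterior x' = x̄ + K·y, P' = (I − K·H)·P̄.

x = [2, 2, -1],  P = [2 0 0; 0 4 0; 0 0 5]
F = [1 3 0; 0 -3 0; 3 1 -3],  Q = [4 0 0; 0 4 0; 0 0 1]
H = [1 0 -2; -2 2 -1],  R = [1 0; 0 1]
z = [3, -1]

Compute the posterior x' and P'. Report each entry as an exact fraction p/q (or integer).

x' = [210382/188891, 25586/188891, -172861/188891]
P' = [376158/188891 444036/188891 178530/188891; 444036/188891 581240/188891 233572/188891; 178530/188891 233572/188891 131512/188891]

x̄ = F·x = [8, -6, 11]
P̄ = F·P·Fᵀ + Q = [42 -36 18; -36 40 -12; 18 -12 68]
y = z − H·x̄ = [17, 38]
S = H·P̄·Hᵀ + R = [243 82; 82 805]
K = P̄·Hᵀ·S⁻¹ = [19098/188891 -42774/188891; -23108/188891 40836/188891; -84494/188891 -21428/188891]
x' = x̄ + K·y = [210382/188891, 25586/188891, -172861/188891]
P' = (I − K·H)·P̄ = [376158/188891 444036/188891 178530/188891; 444036/188891 581240/188891 233572/188891; 178530/188891 233572/188891 131512/188891]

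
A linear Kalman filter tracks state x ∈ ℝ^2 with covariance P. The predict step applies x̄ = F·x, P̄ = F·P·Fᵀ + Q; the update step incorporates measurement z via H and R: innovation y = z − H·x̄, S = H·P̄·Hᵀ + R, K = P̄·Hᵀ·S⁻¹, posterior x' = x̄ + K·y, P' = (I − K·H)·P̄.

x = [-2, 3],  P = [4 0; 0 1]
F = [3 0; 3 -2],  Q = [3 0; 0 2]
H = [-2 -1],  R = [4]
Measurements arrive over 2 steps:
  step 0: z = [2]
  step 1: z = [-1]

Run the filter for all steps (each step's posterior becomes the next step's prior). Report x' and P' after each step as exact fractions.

step 0: x' = [216/173, -822/173], P' = [249/173 -270/173; -270/173 768/173]
step 1: x' = [-3337/2405, 29969/7215], P' = [22281/12025 -32054/12025; -32054/12025 258808/36075]

step 0: x̄ = F·x = [-6, -12]
step 0: P̄ = F·P·Fᵀ + Q = [39 36; 36 42]
step 0: y = z − H·x̄ = [-22]
step 0: S = H·P̄·Hᵀ + R = [346]
step 0: K = P̄·Hᵀ·S⁻¹ = [-57/173; -57/173]
step 0: x' = x̄ + K·y = [216/173, -822/173]
step 0: P' = (I − K·H)·P̄ = [249/173 -270/173; -270/173 768/173]
step 1: x̄ = F·x = [648/173, 2292/173]
step 1: P̄ = F·P·Fᵀ + Q = [2760/173 3861/173; 3861/173 8899/173]
step 1: y = z − H·x̄ = [3415/173]
step 1: S = H·P̄·Hᵀ + R = [36075/173]
step 1: K = P̄·Hᵀ·S⁻¹ = [-3127/12025; -16621/36075]
step 1: x' = x̄ + K·y = [-3337/2405, 29969/7215]
step 1: P' = (I − K·H)·P̄ = [22281/12025 -32054/12025; -32054/12025 258808/36075]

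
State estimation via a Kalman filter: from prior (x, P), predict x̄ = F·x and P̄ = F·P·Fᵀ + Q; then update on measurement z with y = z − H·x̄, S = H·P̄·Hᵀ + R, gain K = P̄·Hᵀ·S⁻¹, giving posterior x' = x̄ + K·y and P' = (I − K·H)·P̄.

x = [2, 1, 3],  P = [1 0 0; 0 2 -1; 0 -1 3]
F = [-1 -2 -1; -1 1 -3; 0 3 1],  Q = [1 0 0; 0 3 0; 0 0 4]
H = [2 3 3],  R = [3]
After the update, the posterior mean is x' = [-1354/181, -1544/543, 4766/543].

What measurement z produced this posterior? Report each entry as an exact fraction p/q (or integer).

x̄ = F·x = [-7, -10, 6]
P̄ = F·P·Fᵀ + Q = [9 1 -10; 1 39 5; -10 5 19]
S = H·P̄·Hᵀ + R = [543]
K = P̄·Hᵀ·S⁻¹ = [-3/181; 134/543; 52/543]
x' − x̄ = [-87/181, 3886/543, 1508/543] = K·y
y = (KᵀK)⁻¹·Kᵀ·(x' − x̄) = [29]
z = y + H·x̄ = [29] + [-26] = [3]

z = [3]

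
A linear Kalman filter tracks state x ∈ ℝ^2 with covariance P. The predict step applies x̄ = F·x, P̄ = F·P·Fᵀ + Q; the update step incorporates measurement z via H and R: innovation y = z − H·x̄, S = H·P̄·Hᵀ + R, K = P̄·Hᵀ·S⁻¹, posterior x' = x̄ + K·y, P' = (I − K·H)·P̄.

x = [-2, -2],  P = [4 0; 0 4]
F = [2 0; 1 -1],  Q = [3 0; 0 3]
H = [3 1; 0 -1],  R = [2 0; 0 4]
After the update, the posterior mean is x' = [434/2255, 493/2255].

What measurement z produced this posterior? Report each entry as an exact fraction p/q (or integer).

x̄ = F·x = [-4, 0]
P̄ = F·P·Fᵀ + Q = [19 8; 8 11]
S = H·P̄·Hᵀ + R = [232 -35; -35 15]
K = P̄·Hᵀ·S⁻¹ = [139/451 419/2255; 28/451 -1327/2255]
x' − x̄ = [9454/2255, 493/2255] = K·y
y = (KᵀK)⁻¹·Kᵀ·(x' − x̄) = [13, 1]
z = y + H·x̄ = [13, 1] + [-12, 0] = [1, 1]

z = [1, 1]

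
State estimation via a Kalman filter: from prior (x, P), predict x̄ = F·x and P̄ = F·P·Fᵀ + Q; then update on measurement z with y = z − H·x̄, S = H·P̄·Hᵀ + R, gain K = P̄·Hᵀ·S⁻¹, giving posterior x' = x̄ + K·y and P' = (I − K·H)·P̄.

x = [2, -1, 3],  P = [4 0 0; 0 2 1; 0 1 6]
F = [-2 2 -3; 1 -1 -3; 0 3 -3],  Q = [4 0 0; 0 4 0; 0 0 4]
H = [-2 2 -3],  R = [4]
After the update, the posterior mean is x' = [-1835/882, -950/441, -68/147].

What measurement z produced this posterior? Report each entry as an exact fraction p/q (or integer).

x̄ = F·x = [-15, -6, -12]
P̄ = F·P·Fᵀ + Q = [70 39 51; 39 70 42; 51 42 58]
S = H·P̄·Hᵀ + R = [882]
K = P̄·Hᵀ·S⁻¹ = [-215/882; -32/441; -32/147]
x' − x̄ = [11395/882, 1696/441, 1696/147] = K·y
y = (KᵀK)⁻¹·Kᵀ·(x' − x̄) = [-53]
z = y + H·x̄ = [-53] + [54] = [1]

z = [1]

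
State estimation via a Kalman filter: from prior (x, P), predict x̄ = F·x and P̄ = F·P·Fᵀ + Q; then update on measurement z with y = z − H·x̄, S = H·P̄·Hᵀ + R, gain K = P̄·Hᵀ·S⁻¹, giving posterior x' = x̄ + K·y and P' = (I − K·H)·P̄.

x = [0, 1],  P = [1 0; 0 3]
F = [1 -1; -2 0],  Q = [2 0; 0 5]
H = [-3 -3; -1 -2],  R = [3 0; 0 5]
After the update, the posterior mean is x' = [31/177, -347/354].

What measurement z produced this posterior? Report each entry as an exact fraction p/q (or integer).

x̄ = F·x = [-1, 0]
P̄ = F·P·Fᵀ + Q = [6 -2; -2 9]
S = H·P̄·Hᵀ + R = [102 54; 54 39]
K = P̄·Hᵀ·S⁻¹ = [-20/59 74/177; 5/118 -83/177]
x' − x̄ = [208/177, -347/354] = K·y
y = (KᵀK)⁻¹·Kᵀ·(x' − x̄) = [-1, 2]
z = y + H·x̄ = [-1, 2] + [3, 1] = [2, 3]

z = [2, 3]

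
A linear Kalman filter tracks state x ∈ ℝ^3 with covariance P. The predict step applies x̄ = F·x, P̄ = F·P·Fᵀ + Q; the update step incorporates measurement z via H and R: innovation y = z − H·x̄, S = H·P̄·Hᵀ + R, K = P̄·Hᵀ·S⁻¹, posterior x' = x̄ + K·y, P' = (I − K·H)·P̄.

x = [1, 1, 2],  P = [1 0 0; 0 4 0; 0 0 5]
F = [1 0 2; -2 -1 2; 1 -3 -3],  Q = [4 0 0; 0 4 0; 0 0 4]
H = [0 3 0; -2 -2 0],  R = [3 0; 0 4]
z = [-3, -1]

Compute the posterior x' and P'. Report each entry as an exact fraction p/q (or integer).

x̄ = F·x = [5, 1, -8]
P̄ = F·P·Fᵀ + Q = [25 18 -29; 18 32 -20; -29 -20 86]
y = z − H·x̄ = [-6, 11]
S = H·P̄·Hᵀ + R = [291 -300; -300 376]
K = P̄·Hᵀ·S⁻¹ = [-229/809 -1471/3236; 254/809 -25/1618; 285/809 1753/3236]
x' = x̄ + K·y = [5495/3236, -1705/1618, -13445/3236]
P' = (I − K·H)·P̄ = [1929/1618 -229/809 -2323/1618; -229/809 254/809 285/809; -2323/1618 285/809 87451/1618]

x' = [5495/3236, -1705/1618, -13445/3236]
P' = [1929/1618 -229/809 -2323/1618; -229/809 254/809 285/809; -2323/1618 285/809 87451/1618]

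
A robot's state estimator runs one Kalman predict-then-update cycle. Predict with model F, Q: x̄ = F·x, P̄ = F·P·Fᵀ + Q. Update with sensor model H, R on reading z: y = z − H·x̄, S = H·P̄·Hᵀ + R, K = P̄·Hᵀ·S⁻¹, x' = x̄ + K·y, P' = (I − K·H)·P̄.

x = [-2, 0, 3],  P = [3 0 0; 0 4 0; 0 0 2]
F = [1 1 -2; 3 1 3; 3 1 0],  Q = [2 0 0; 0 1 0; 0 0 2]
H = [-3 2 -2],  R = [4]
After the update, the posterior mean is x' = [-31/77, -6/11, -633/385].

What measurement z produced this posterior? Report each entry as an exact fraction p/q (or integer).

z = [3]

x̄ = F·x = [-8, 3, -6]
P̄ = F·P·Fᵀ + Q = [17 1 13; 1 50 31; 13 31 33]
S = H·P̄·Hᵀ + R = [385]
K = P̄·Hᵀ·S⁻¹ = [-15/77; 1/11; -43/385]
x' − x̄ = [585/77, -39/11, 1677/385] = K·y
y = (KᵀK)⁻¹·Kᵀ·(x' − x̄) = [-39]
z = y + H·x̄ = [-39] + [42] = [3]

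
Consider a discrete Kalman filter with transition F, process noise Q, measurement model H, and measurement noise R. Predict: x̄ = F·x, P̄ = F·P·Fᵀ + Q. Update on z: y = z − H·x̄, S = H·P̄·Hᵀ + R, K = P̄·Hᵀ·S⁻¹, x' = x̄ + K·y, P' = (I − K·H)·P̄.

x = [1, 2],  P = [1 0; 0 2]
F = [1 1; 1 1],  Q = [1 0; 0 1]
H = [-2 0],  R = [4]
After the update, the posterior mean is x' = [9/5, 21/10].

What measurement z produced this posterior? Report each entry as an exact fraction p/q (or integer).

x̄ = F·x = [3, 3]
P̄ = F·P·Fᵀ + Q = [4 3; 3 4]
S = H·P̄·Hᵀ + R = [20]
K = P̄·Hᵀ·S⁻¹ = [-2/5; -3/10]
x' − x̄ = [-6/5, -9/10] = K·y
y = (KᵀK)⁻¹·Kᵀ·(x' − x̄) = [3]
z = y + H·x̄ = [3] + [-6] = [-3]

z = [-3]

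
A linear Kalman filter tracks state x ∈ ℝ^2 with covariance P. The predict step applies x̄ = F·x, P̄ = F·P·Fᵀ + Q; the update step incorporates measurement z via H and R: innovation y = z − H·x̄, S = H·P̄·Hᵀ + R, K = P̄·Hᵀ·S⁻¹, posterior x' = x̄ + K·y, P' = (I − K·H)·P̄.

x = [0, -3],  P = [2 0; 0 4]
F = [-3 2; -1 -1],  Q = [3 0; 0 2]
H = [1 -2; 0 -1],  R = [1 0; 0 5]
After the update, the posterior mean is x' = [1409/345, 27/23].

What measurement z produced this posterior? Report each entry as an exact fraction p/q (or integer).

x̄ = F·x = [-6, 3]
P̄ = F·P·Fᵀ + Q = [37 -2; -2 8]
S = H·P̄·Hᵀ + R = [78 18; 18 13]
K = P̄·Hᵀ·S⁻¹ = [497/690 -97/115; -3/23 -10/23]
x' − x̄ = [3479/345, -42/23] = K·y
y = (KᵀK)⁻¹·Kᵀ·(x' − x̄) = [14, 0]
z = y + H·x̄ = [14, 0] + [-12, -3] = [2, -3]

z = [2, -3]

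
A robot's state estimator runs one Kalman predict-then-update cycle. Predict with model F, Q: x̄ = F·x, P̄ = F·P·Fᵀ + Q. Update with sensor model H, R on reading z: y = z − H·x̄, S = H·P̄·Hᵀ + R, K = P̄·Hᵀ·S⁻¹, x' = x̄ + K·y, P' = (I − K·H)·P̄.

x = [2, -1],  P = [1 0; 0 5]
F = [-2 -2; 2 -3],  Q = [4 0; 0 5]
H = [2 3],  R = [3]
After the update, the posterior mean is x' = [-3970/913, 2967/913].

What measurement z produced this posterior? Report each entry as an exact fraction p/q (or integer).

x̄ = F·x = [-2, 7]
P̄ = F·P·Fᵀ + Q = [28 26; 26 54]
S = H·P̄·Hᵀ + R = [913]
K = P̄·Hᵀ·S⁻¹ = [134/913; 214/913]
x' − x̄ = [-2144/913, -3424/913] = K·y
y = (KᵀK)⁻¹·Kᵀ·(x' − x̄) = [-16]
z = y + H·x̄ = [-16] + [17] = [1]

z = [1]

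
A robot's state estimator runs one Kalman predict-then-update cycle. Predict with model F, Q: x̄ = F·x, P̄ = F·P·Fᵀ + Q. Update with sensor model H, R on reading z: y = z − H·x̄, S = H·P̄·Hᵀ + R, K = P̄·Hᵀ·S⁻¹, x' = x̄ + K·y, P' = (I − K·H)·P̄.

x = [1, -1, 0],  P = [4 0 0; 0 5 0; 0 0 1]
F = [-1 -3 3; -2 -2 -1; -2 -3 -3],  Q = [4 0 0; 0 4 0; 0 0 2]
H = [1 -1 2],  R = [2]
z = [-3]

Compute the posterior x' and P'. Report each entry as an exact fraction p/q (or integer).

x' = [-199/303, -644/303, -670/303]
P' = [5561/303 25/303 -2653/303; 25/303 3959/303 2059/303; -2653/303 2059/303 2495/303]

x̄ = F·x = [2, 0, 1]
P̄ = F·P·Fᵀ + Q = [62 35 44; 35 41 49; 44 49 72]
y = z − H·x̄ = [-7]
S = H·P̄·Hᵀ + R = [303]
K = P̄·Hᵀ·S⁻¹ = [115/303; 92/303; 139/303]
x' = x̄ + K·y = [-199/303, -644/303, -670/303]
P' = (I − K·H)·P̄ = [5561/303 25/303 -2653/303; 25/303 3959/303 2059/303; -2653/303 2059/303 2495/303]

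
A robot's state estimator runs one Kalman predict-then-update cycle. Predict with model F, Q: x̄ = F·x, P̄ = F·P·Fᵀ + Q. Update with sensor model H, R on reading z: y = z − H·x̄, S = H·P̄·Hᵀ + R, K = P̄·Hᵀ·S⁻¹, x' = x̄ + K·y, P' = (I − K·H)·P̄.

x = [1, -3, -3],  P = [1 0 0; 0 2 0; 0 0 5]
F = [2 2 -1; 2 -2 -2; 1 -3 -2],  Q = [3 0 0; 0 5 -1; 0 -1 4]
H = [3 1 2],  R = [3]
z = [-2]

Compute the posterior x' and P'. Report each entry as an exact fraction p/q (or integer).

x' = [-353/56, 479/112, 103/16]
P' = [1711/140 -2313/280 -561/40; -2313/280 6079/560 583/80; -561/40 583/80 1417/80]

x̄ = F·x = [-1, 14, 16]
P̄ = F·P·Fᵀ + Q = [20 6 0; 6 37 33; 0 33 43]
y = z − H·x̄ = [-45]
S = H·P̄·Hᵀ + R = [560]
K = P̄·Hᵀ·S⁻¹ = [33/280; 121/560; 17/80]
x' = x̄ + K·y = [-353/56, 479/112, 103/16]
P' = (I − K·H)·P̄ = [1711/140 -2313/280 -561/40; -2313/280 6079/560 583/80; -561/40 583/80 1417/80]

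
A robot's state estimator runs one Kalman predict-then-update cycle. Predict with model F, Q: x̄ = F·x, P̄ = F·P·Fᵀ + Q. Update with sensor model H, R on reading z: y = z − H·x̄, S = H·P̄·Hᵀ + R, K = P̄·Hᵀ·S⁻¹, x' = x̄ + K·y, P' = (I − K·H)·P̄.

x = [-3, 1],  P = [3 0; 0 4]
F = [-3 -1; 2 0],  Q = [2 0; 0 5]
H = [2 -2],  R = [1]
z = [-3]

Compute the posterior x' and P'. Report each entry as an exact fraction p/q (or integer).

x̄ = F·x = [8, -6]
P̄ = F·P·Fᵀ + Q = [33 -18; -18 17]
y = z − H·x̄ = [-31]
S = H·P̄·Hᵀ + R = [345]
K = P̄·Hᵀ·S⁻¹ = [34/115; -14/69]
x' = x̄ + K·y = [-134/115, 20/69]
P' = (I − K·H)·P̄ = [327/115 62/23; 62/23 193/69]

x' = [-134/115, 20/69]
P' = [327/115 62/23; 62/23 193/69]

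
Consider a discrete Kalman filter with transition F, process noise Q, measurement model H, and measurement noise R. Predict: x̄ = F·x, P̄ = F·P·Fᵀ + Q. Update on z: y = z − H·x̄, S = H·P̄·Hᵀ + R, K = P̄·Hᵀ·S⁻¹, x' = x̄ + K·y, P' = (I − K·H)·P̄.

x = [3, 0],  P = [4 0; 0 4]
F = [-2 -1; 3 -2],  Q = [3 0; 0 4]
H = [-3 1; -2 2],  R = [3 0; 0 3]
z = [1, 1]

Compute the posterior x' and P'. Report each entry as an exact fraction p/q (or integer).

x' = [-174/631, 175/631]
P' = [5229/6310 3588/3155; 3588/3155 6792/3155]

x̄ = F·x = [-6, 9]
P̄ = F·P·Fᵀ + Q = [23 -16; -16 56]
y = z − H·x̄ = [-26, -29]
S = H·P̄·Hᵀ + R = [362 378; 378 447]
K = P̄·Hᵀ·S⁻¹ = [-2837/6310 649/3155; -1324/3155 2136/3155]
x' = x̄ + K·y = [-174/631, 175/631]
P' = (I − K·H)·P̄ = [5229/6310 3588/3155; 3588/3155 6792/3155]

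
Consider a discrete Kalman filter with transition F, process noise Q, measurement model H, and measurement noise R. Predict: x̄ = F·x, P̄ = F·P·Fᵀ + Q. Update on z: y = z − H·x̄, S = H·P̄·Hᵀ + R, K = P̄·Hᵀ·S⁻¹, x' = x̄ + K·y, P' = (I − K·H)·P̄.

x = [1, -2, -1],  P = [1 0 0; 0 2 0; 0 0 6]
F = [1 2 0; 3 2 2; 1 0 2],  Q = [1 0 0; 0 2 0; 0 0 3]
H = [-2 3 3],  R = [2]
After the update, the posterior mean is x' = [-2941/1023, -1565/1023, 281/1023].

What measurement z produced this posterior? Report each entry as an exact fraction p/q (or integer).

x̄ = F·x = [-3, -3, -1]
P̄ = F·P·Fᵀ + Q = [10 11 1; 11 43 27; 1 27 28]
S = H·P̄·Hᵀ + R = [1023]
K = P̄·Hᵀ·S⁻¹ = [16/1023; 188/1023; 163/1023]
x' − x̄ = [128/1023, 1504/1023, 1304/1023] = K·y
y = (KᵀK)⁻¹·Kᵀ·(x' − x̄) = [8]
z = y + H·x̄ = [8] + [-6] = [2]

z = [2]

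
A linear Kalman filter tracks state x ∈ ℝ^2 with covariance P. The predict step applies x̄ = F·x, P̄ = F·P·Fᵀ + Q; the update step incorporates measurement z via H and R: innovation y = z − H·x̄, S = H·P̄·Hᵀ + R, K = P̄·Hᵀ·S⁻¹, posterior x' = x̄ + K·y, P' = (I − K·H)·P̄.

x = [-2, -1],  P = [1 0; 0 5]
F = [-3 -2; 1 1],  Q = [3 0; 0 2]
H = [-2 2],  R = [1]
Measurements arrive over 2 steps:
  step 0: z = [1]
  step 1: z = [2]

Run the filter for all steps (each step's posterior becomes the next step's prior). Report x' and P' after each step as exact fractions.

step 0: x̄ = F·x = [8, -3]
step 0: P̄ = F·P·Fᵀ + Q = [32 -13; -13 8]
step 0: y = z − H·x̄ = [23]
step 0: S = H·P̄·Hᵀ + R = [265]
step 0: K = P̄·Hᵀ·S⁻¹ = [-18/53; 42/265]
step 0: x' = x̄ + K·y = [10/53, 171/265]
step 0: P' = (I − K·H)·P̄ = [76/53 67/53; 67/53 356/265]
step 1: x̄ = F·x = [-492/265, 221/265]
step 1: P̄ = F·P·Fᵀ + Q = [9659/265 -3527/265; -3527/265 1936/265]
step 1: y = z − H·x̄ = [-896/265]
step 1: S = H·P̄·Hᵀ + R = [74861/265]
step 1: K = P̄·Hᵀ·S⁻¹ = [-26372/74861; 10926/74861]
step 1: x' = x̄ + K·y = [-49820/74861, 25489/74861]
step 1: P' = (I − K·H)·P̄ = [104151/74861 90965/74861; 90965/74861 96428/74861]

step 0: x' = [10/53, 171/265], P' = [76/53 67/53; 67/53 356/265]
step 1: x' = [-49820/74861, 25489/74861], P' = [104151/74861 90965/74861; 90965/74861 96428/74861]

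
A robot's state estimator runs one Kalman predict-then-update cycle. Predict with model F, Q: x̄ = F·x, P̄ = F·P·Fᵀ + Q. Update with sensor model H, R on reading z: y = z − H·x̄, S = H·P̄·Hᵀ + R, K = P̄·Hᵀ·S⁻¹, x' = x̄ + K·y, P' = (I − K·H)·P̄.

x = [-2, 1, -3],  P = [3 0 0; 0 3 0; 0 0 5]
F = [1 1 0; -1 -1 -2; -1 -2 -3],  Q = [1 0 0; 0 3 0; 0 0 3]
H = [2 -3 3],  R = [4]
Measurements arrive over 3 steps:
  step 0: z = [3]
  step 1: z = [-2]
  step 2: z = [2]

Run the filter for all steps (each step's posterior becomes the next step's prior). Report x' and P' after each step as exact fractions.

step 0: x̄ = F·x = [-1, 7, 9]
step 0: P̄ = F·P·Fᵀ + Q = [7 -6 -9; -6 29 39; -9 39 63]
step 0: y = z − H·x̄ = [-1]
step 0: S = H·P̄·Hᵀ + R = [122]
step 0: K = P̄·Hᵀ·S⁻¹ = [5/122; 9/61; 27/61]
step 0: x' = x̄ + K·y = [-127/122, 418/61, 522/61]
step 0: P' = (I − K·H)·P̄ = [829/122 -411/61 -684/61; -411/61 1607/61 1893/61; -684/61 1893/61 2385/61]
step 1: x̄ = F·x = [709/122, -2797/122, -4677/122]
step 1: P̄ = F·P·Fᵀ + Q = [2521/122 -7235/122 -12045/122; -7235/122 31517/122 53073/122; -12045/122 53073/122 90917/122]
step 1: y = z − H·x̄ = [1989/61]
step 1: S = H·P̄·Hᵀ + R = [49722/61]
step 1: K = P̄·Hᵀ·S⁻¹ = [-2347/24861; 25099/49722; 14907/16574]
step 1: x' = x̄ + K·y = [45301/16574, -53591/8287, -74658/8287]
step 1: P' = (I − K·H)·P̄ = [666245/49722 -1017289/49722 -489237/16574; -1017289/49722 1258888/24861 538239/8287; -489237/16574 538239/8287 711256/8287]
step 2: x̄ = F·x = [-61881/16574, 360513/16574, 617011/16574]
step 2: P̄ = F·P·Fᵀ + Q = [1199165/49722 -4672889/49722 -2645033/16574; -4672889/49722 25415645/49722 14507543/16574; -2645033/16574 14507543/16574 25057375/16574]
step 2: y = z − H·x̄ = [-306292/8287]
step 2: S = H·P̄·Hᵀ + R = [43865818/24861]
step 2: K = P̄·Hᵀ·S⁻¹ = [-1847075/21932909; 22487587/43865818; 39539145/43865818]
step 2: x' = x̄ + K·y = [-27240467/43865818, 123003599/43865818, 171632957/43865818]
step 2: P' = (I − K·H)·P̄ = [509007385/43865818 -781043791/43865818 -1125307581/43865818; -781043791/43865818 1040735688/21932909 1316075343/21932909; -1125307581/43865818 1316075343/21932909 1717537300/21932909]

step 0: x' = [-127/122, 418/61, 522/61], P' = [829/122 -411/61 -684/61; -411/61 1607/61 1893/61; -684/61 1893/61 2385/61]
step 1: x' = [45301/16574, -53591/8287, -74658/8287], P' = [666245/49722 -1017289/49722 -489237/16574; -1017289/49722 1258888/24861 538239/8287; -489237/16574 538239/8287 711256/8287]
step 2: x' = [-27240467/43865818, 123003599/43865818, 171632957/43865818], P' = [509007385/43865818 -781043791/43865818 -1125307581/43865818; -781043791/43865818 1040735688/21932909 1316075343/21932909; -1125307581/43865818 1316075343/21932909 1717537300/21932909]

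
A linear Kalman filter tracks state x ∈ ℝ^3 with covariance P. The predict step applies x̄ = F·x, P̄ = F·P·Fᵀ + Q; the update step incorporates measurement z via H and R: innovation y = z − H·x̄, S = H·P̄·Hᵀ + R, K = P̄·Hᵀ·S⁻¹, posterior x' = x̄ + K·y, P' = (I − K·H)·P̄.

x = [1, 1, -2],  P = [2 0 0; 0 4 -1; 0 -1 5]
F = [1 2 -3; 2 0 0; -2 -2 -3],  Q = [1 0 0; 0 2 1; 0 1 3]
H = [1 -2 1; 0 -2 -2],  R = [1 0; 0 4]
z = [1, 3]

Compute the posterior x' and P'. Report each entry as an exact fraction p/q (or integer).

x̄ = F·x = [9, 2, 2]
P̄ = F·P·Fᵀ + Q = [76 4 25; 4 10 -7; 25 -7 60]
y = z − H·x̄ = [-6, 11]
S = H·P̄·Hᵀ + R = [239 -152; -152 228]
K = P̄·Hᵀ·S⁻¹ = [163/413 137/15694; -81/413 -2465/15694; 85/413 -5143/15694]
x' = x̄ + K·y = [105589/15694, 22741/15694, -44565/15694]
P' = (I − K·H)·P̄ = [312324/7847 103030/7847 -103167/7847; 103030/7847 35678/7847 -33213/7847; -103167/7847 -33213/7847 38356/7847]

x' = [105589/15694, 22741/15694, -44565/15694]
P' = [312324/7847 103030/7847 -103167/7847; 103030/7847 35678/7847 -33213/7847; -103167/7847 -33213/7847 38356/7847]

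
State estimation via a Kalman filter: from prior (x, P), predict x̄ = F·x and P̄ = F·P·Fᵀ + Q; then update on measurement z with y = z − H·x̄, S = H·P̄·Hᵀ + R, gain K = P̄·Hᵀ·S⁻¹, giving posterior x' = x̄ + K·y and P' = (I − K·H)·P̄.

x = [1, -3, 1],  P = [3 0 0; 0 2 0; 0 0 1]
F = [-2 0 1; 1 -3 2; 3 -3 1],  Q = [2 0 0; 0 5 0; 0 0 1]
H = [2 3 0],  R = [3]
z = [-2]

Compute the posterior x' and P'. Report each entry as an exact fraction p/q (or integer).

x' = [-311/95, 156/95, 599/95]
P' = [1317/95 -872/95 -1933/95; -872/95 1826/285 3919/285; -1933/95 3919/285 10586/285]

x̄ = F·x = [-1, 12, 13]
P̄ = F·P·Fᵀ + Q = [15 -4 -17; -4 30 29; -17 29 47]
y = z − H·x̄ = [-36]
S = H·P̄·Hᵀ + R = [285]
K = P̄·Hᵀ·S⁻¹ = [6/95; 82/285; 53/285]
x' = x̄ + K·y = [-311/95, 156/95, 599/95]
P' = (I − K·H)·P̄ = [1317/95 -872/95 -1933/95; -872/95 1826/285 3919/285; -1933/95 3919/285 10586/285]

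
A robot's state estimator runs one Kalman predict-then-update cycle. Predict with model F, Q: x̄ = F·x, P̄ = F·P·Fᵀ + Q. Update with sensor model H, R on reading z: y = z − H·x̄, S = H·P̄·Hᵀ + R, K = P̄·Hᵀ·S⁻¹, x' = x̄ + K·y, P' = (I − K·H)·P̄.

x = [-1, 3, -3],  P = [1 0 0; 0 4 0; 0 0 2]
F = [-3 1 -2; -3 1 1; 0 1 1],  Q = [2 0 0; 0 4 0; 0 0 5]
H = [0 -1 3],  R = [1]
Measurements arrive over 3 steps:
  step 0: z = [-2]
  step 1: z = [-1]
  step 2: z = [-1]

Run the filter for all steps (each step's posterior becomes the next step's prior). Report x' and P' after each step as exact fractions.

step 0: x' = [987/83, 248/83, 27/83], P' = [1828/83 738/83 243/83; 738/83 1576/83 525/83; 243/83 525/83 184/83]
step 1: x' = [-96433/7269, -133427/7269, -46699/7269], P' = [1562606/21807 1812112/21807 600668/21807; 1812112/21807 4805461/43614 798559/21807; 600668/21807 798559/21807 267821/21807]
step 2: x' = [-4062517/3398769, -12050570/3398769, -5185462/3398769], P' = [133083842/3398769 140101825/3398769 92491189/6797538; 140101825/3398769 193428689/3398769 128476397/6797538; 92491189/6797538 128476397/6797538 43421791/6797538]

step 0: x̄ = F·x = [12, 3, 0]
step 0: P̄ = F·P·Fᵀ + Q = [23 9 0; 9 19 6; 0 6 11]
step 0: y = z − H·x̄ = [1]
step 0: S = H·P̄·Hᵀ + R = [83]
step 0: K = P̄·Hᵀ·S⁻¹ = [-9/83; -1/83; 27/83]
step 0: x' = x̄ + K·y = [987/83, 248/83, 27/83]
step 0: P' = (I − K·H)·P̄ = [1828/83 738/83 243/83; 738/83 1576/83 525/83; 243/83 525/83 184/83]
step 1: x̄ = F·x = [-2767/83, -2686/83, 275/83]
step 1: P̄ = F·P·Fᵀ + Q = [15318/83 13436/83 -2260/83; 13436/83 13708/83 -133/83; -2260/83 -133/83 3225/83]
step 1: y = z − H·x̄ = [-3594/83]
step 1: S = H·P̄·Hᵀ + R = [43614/83]
step 1: K = P̄·Hᵀ·S⁻¹ = [-10108/21807; -14107/43614; 4904/21807]
step 1: x' = x̄ + K·y = [-96433/7269, -133427/7269, -46699/7269]
step 1: P' = (I − K·H)·P̄ = [1562606/21807 1812112/21807 600668/21807; 1812112/21807 4805461/43614 798559/21807; 600668/21807 798559/21807 267821/21807]
step 2: x̄ = F·x = [83090/2423, 36391/2423, -60042/2423]
step 2: P̄ = F·P·Fᵀ + Q = [2382709/4846 1346959/4846 -1371069/4846; 1346959/4846 875927/4846 -660149/4846; -1371069/4846 -660149/4846 972601/4846]
step 2: y = z − H·x̄ = [214094/2423]
step 2: S = H·P̄·Hᵀ + R = [6797538/2423]
step 2: K = P̄·Hᵀ·S⁻¹ = [-2730083/6797538; -1428187/6797538; 894488/3398769]
step 2: x' = x̄ + K·y = [-4062517/3398769, -12050570/3398769, -5185462/3398769]
step 2: P' = (I − K·H)·P̄ = [133083842/3398769 140101825/3398769 92491189/6797538; 140101825/3398769 193428689/3398769 128476397/6797538; 92491189/6797538 128476397/6797538 43421791/6797538]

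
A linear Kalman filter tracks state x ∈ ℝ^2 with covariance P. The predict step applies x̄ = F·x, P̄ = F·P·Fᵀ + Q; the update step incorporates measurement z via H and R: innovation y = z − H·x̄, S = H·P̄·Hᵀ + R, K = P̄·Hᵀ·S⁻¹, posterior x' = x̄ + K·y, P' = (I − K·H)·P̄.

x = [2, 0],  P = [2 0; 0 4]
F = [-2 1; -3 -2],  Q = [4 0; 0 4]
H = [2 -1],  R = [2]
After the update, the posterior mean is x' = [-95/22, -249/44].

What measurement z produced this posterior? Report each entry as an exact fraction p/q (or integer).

z = [-3]

x̄ = F·x = [-4, -6]
P̄ = F·P·Fᵀ + Q = [16 4; 4 38]
S = H·P̄·Hᵀ + R = [88]
K = P̄·Hᵀ·S⁻¹ = [7/22; -15/44]
x' − x̄ = [-7/22, 15/44] = K·y
y = (KᵀK)⁻¹·Kᵀ·(x' − x̄) = [-1]
z = y + H·x̄ = [-1] + [-2] = [-3]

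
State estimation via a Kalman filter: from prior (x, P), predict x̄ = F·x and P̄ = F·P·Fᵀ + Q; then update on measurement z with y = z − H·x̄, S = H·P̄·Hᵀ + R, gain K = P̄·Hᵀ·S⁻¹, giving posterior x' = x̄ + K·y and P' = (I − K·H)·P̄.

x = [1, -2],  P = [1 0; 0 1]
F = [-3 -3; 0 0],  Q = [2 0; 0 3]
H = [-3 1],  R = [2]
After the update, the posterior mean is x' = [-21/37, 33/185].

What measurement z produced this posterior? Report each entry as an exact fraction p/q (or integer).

x̄ = F·x = [3, 0]
P̄ = F·P·Fᵀ + Q = [20 0; 0 3]
S = H·P̄·Hᵀ + R = [185]
K = P̄·Hᵀ·S⁻¹ = [-12/37; 3/185]
x' − x̄ = [-132/37, 33/185] = K·y
y = (KᵀK)⁻¹·Kᵀ·(x' − x̄) = [11]
z = y + H·x̄ = [11] + [-9] = [2]

z = [2]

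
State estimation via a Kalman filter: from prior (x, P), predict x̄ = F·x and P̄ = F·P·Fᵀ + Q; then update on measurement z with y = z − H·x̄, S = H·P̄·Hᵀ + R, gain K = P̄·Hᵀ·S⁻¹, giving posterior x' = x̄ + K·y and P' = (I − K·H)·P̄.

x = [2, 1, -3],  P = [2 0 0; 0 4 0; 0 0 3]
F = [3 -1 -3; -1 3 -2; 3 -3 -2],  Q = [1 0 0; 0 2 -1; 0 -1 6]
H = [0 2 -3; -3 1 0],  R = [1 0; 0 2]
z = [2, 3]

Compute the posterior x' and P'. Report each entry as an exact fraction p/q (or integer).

x' = [-103952/223775, 56987/44755, 35326/223775]
P' = [258106/223775 117354/44755 383922/223775; 117354/44755 65612/8951 214268/44755; 383922/223775 214268/44755 724239/223775]

x̄ = F·x = [14, 7, 9]
P̄ = F·P·Fᵀ + Q = [50 0 48; 0 52 -31; 48 -31 72]
y = z − H·x̄ = [15, 38]
S = H·P̄·Hᵀ + R = [1229 629; 629 504]
K = P̄·Hᵀ·S⁻¹ = [21774/223775 -93774/223775; 13316/44755 -12001/44755; -30037/223775 -40213/223775]
x' = x̄ + K·y = [-103952/223775, 56987/44755, 35326/223775]
P' = (I − K·H)·P̄ = [258106/223775 117354/44755 383922/223775; 117354/44755 65612/8951 214268/44755; 383922/223775 214268/44755 724239/223775]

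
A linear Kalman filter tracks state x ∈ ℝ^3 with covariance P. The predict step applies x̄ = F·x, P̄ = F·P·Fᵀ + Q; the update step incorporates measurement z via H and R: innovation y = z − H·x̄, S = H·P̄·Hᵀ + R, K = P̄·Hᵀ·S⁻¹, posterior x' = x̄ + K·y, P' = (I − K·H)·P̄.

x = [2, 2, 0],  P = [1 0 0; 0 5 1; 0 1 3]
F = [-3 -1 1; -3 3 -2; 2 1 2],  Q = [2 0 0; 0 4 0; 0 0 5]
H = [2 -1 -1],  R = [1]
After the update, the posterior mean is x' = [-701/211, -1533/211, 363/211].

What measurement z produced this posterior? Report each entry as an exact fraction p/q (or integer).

x̄ = F·x = [-8, 0, 6]
P̄ = F·P·Fᵀ + Q = [17 -7 -6; -7 58 1; -6 1 30]
S = H·P̄·Hᵀ + R = [211]
K = P̄·Hᵀ·S⁻¹ = [47/211; -73/211; -43/211]
x' − x̄ = [987/211, -1533/211, -903/211] = K·y
y = (KᵀK)⁻¹·Kᵀ·(x' − x̄) = [21]
z = y + H·x̄ = [21] + [-22] = [-1]

z = [-1]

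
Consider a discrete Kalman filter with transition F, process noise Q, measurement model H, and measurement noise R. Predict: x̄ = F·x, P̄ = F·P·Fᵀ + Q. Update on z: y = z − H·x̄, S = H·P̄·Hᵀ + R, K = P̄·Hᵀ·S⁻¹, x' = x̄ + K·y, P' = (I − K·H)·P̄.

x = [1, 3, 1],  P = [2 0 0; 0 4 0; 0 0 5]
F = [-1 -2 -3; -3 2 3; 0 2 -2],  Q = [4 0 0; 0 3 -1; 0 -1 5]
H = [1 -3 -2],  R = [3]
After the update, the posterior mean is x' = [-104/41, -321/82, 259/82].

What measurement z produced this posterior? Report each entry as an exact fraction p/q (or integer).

z = [3]

x̄ = F·x = [-10, 6, 4]
P̄ = F·P·Fᵀ + Q = [67 -55 14; -55 82 -15; 14 -15 41]
S = H·P̄·Hᵀ + R = [1066]
K = P̄·Hᵀ·S⁻¹ = [102/533; -271/1066; -23/1066]
x' − x̄ = [306/41, -813/82, -69/82] = K·y
y = (KᵀK)⁻¹·Kᵀ·(x' − x̄) = [39]
z = y + H·x̄ = [39] + [-36] = [3]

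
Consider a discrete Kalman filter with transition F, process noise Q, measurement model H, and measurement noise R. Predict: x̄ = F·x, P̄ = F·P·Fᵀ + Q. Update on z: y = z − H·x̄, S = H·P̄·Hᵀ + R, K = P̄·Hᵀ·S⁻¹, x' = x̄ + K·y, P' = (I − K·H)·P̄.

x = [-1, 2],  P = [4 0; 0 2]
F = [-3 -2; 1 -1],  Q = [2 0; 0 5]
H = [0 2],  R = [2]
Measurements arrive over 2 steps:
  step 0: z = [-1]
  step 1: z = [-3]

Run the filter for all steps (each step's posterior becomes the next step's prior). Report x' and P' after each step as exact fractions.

step 0: x̄ = F·x = [-1, -3]
step 0: P̄ = F·P·Fᵀ + Q = [46 -8; -8 11]
step 0: y = z − H·x̄ = [5]
step 0: S = H·P̄·Hᵀ + R = [46]
step 0: K = P̄·Hᵀ·S⁻¹ = [-8/23; 11/23]
step 0: x' = x̄ + K·y = [-63/23, -14/23]
step 0: P' = (I − K·H)·P̄ = [930/23 -8/23; -8/23 11/23]
step 1: x̄ = F·x = [217/23, -49/23]
step 1: P̄ = F·P·Fᵀ + Q = [8364/23 -2776/23; -2776/23 1072/23]
step 1: y = z − H·x̄ = [29/23]
step 1: S = H·P̄·Hᵀ + R = [4334/23]
step 1: K = P̄·Hᵀ·S⁻¹ = [-2776/2167; 1072/2167]
step 1: x' = x̄ + K·y = [16945/2167, -3265/2167]
step 1: P' = (I − K·H)·P̄ = [117932/2167 -2776/2167; -2776/2167 1072/2167]

step 0: x' = [-63/23, -14/23], P' = [930/23 -8/23; -8/23 11/23]
step 1: x' = [16945/2167, -3265/2167], P' = [117932/2167 -2776/2167; -2776/2167 1072/2167]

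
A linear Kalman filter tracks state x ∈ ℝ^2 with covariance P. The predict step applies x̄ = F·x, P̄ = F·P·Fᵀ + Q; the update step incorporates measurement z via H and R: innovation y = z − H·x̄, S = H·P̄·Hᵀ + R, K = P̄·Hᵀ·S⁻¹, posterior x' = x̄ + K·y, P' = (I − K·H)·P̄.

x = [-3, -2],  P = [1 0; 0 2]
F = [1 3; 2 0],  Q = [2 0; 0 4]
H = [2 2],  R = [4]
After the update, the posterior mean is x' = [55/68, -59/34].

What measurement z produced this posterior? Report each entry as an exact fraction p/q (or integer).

z = [-1]

x̄ = F·x = [-9, -6]
P̄ = F·P·Fᵀ + Q = [21 2; 2 8]
S = H·P̄·Hᵀ + R = [136]
K = P̄·Hᵀ·S⁻¹ = [23/68; 5/34]
x' − x̄ = [667/68, 145/34] = K·y
y = (KᵀK)⁻¹·Kᵀ·(x' − x̄) = [29]
z = y + H·x̄ = [29] + [-30] = [-1]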